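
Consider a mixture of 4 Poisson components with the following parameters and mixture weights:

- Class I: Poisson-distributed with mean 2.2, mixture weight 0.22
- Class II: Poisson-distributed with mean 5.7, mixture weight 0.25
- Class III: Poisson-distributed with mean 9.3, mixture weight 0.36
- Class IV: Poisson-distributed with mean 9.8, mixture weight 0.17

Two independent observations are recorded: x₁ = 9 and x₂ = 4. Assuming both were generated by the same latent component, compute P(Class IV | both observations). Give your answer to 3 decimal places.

0.116

The responsibility of component k is π_k f_k(x) divided by Σ_j π_j f_j(x).
Since both observations come from the same component, the likelihood for component k is f_k(x₁)·f_k(x₂).
  f_I = [e^(−2.2)·2.2^9/9! = 0.000368632] × [0.108151] = 3.9868e-05
  f_II = [e^(−5.7)·5.7^9/9! = 0.0585642] × [0.147167] = 0.0086187
  f_III = [e^(−9.3)·9.3^9/9! = 0.131113] × [0.0284959] = 0.00373617
  f_IV = [e^(−9.8)·9.8^9/9! = 0.127405] × [0.0213112] = 0.00271514
Prior × likelihood for each component:
  π_I·f_I = 0.22 × 3.9868e-05 = 8.77097e-06
  π_II·f_II = 0.25 × 0.0086187 = 0.00215467
  π_III·f_III = 0.36 × 0.00373617 = 0.00134502
  π_IV·f_IV = 0.17 × 0.00271514 = 0.000461574
Normaliser: 8.77097e-06 + 0.00215467 + 0.00134502 + 0.000461574 = 0.00397004
So the posterior for Class IV is 0.000461574 / 0.00397004 ≈ 0.116.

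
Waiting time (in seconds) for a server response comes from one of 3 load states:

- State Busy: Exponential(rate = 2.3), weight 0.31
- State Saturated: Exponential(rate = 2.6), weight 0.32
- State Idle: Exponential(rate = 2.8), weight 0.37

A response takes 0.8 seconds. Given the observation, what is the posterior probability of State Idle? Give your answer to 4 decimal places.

0.3368

Posterior ∝ prior × likelihood, so P(k | x) ∝ π_k f_k(x); normalise over all components.
Evaluate each component's likelihood at the observed value:
  f_Busy = 0.36528
  f_Saturated = 0.324819
  f_Idle = 0.298084
Weight by the priors:
  π_Busy·f_Busy = 0.31 × 0.36528 = 0.113237
  π_Saturated·f_Saturated = 0.32 × 0.324819 = 0.103942
  π_Idle·f_Idle = 0.37 × 0.298084 = 0.110291
Normaliser: 0.113237 + 0.103942 + 0.110291 = 0.32747
P(State Idle | 0.8 seconds) ≈ 0.3368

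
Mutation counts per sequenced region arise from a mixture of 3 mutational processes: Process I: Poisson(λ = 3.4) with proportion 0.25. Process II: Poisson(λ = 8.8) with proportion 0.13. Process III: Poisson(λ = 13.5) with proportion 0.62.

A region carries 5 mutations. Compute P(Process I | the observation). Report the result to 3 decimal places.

Apply Bayes' rule: the posterior for each component is proportional to its prior times its likelihood at x.
Evaluate each component's likelihood at the observed value:
  p_I = 0.126361
  p_II = 0.0662889
  p_III = 0.00512286
Multiply by the mixture weights:
  π_I·p_I = 0.25 × 0.126361 = 0.0315902
  π_II·p_II = 0.13 × 0.0662889 = 0.00861755
  π_III·p_III = 0.62 × 0.00512286 = 0.00317617
Marginal: 0.0315902 + 0.00861755 + 0.00317617 = 0.0433839
P(Process I | data) = 0.0315902 / 0.0433839 ≈ 0.728

0.728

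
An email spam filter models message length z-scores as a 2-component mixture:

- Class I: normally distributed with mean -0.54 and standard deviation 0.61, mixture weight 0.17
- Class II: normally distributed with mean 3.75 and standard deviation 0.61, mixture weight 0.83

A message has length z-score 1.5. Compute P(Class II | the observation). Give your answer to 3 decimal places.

0.593

P(component k | x) = w_k·f_k(x) / marginal(x), where marginal(x) = Σ_j w_j·f_j(x).
Evaluate each component's likelihood at the observed value:
  L_I = 0.00243773
  L_II = 0.000726517
Prior × likelihood for each component:
  w_I·L_I = 0.17 × 0.00243773 = 0.000414414
  w_II·L_II = 0.83 × 0.000726517 = 0.000603009
Marginal: 0.000414414 + 0.000603009 = 0.00101742
P(Class II | 1.5) ≈ 0.593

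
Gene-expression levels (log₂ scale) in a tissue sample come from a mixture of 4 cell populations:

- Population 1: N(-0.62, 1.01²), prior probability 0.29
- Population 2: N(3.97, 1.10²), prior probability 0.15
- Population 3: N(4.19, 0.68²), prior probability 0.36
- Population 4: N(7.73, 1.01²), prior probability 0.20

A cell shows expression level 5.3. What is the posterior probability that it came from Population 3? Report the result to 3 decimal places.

Posterior ∝ prior × likelihood, so P(k | x) ∝ P(Z=k) f_k(x); normalise over all components.
Normal densities:
  f_1 = (1/(1.01·√(2π)))·exp(−(5.3−-0.62)²/(2·1.01²)) = 0.394992·exp(-17.17792) = 1.36871e-08
  f_2 = (1/(1.10·√(2π)))·exp(−(5.3−3.97)²/(2·1.10²)) = 0.362675·exp(-0.73095) = 0.17461
  f_3 = (1/(0.68·√(2π)))·exp(−(5.3−4.19)²/(2·0.68²)) = 0.586680·exp(-1.33229) = 0.154809
  f_4 = (1/(1.01·√(2π)))·exp(−(5.3−7.73)²/(2·1.01²)) = 0.394992·exp(-2.89428) = 0.0218585
Unnormalised posteriors:
  P(Z=1)·f_1 = 0.29 × 1.36871e-08 = 3.96926e-09
  P(Z=2)·f_2 = 0.15 × 0.17461 = 0.0261915
  P(Z=3)·f_3 = 0.36 × 0.154809 = 0.0557312
  P(Z=4)·f_4 = 0.20 × 0.0218585 = 0.00437171
Denominator: 3.96926e-09 + 0.0261915 + 0.0557312 + 0.00437171 = 0.0862944
So the posterior for Population 3 is 0.0557312 / 0.0862944 ≈ 0.646.

0.646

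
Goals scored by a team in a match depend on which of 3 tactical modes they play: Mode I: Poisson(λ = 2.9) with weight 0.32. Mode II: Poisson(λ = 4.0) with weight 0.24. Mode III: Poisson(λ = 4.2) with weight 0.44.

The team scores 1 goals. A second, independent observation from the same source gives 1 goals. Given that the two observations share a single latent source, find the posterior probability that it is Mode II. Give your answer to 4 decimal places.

P(component k | x) = P(Z=k)·f_k(x) / marginal(x), where marginal(x) = Σ_j P(Z=j)·f_j(x).
Since both observations come from the same component, the likelihood for component k is f_k(x₁)·f_k(x₂).
  f_I = [0.159567] × [0.159567] = 0.0254617
  f_II = [0.0732626] × [0.0732626] = 0.0053674
  f_III = [0.0629814] × [0.0629814] = 0.00396666
Unnormalised posteriors:
  P(Z=I)·f_I = 0.32 × 0.0254617 = 0.00814776
  P(Z=II)·f_II = 0.24 × 0.0053674 = 0.00128818
  P(Z=III)·f_III = 0.44 × 0.00396666 = 0.00174533
Denominator: 0.00814776 + 0.00128818 + 0.00174533 = 0.0111813
So the posterior for Mode II is 0.00128818 / 0.0111813 ≈ 0.1152.

0.1152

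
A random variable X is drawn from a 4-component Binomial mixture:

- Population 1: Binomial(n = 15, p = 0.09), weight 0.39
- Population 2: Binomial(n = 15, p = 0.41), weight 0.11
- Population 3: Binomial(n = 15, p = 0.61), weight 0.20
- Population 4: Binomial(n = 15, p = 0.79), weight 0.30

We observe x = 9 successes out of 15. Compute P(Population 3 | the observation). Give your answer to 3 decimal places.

0.641

Posterior ∝ prior × likelihood, so P(k | x) ∝ π_k f_k(x); normalise over all components.
Evaluate each component's likelihood at the observed value:
  p_1 = C(15,9)·0.09^9·0.91^6 = 5005·3.8742e-10·0.567869 = 1.10112e-06
  p_2 = C(15,9)·0.41^9·0.59^6 = 5005·0.000327382·0.0421805 = 0.0691148
  p_3 = C(15,9)·0.61^9·0.39^6 = 5005·0.0116941·0.00351874 = 0.205949
  p_4 = C(15,9)·0.79^9·0.21^6 = 5005·0.119852·8.57661e-05 = 0.0514474
Weight by the priors:
  π_1·p_1 = 0.39 × 1.10112e-06 = 4.29437e-07
  π_2·p_2 = 0.11 × 0.0691148 = 0.00760262
  π_3·p_3 = 0.20 × 0.205949 = 0.0411899
  π_4·p_4 = 0.30 × 0.0514474 = 0.0154342
Normaliser: 4.29437e-07 + 0.00760262 + 0.0411899 + 0.0154342 = 0.0642271
Responsibility of Population 3: 0.0411899 / 0.0642271 ≈ 0.641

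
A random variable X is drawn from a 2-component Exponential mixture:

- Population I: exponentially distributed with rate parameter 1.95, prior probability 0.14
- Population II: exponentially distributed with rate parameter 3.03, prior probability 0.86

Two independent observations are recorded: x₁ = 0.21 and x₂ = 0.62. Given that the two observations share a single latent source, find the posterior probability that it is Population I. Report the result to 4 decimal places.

Apply Bayes' rule: the posterior for each component is proportional to its prior times its likelihood at x.
Since both observations come from the same component, the likelihood for component k is f_k(x₁)·f_k(x₂).
  p_I = [1.29477] × [0.582066] = 0.753639
  p_II = [1.60362] × [0.462996] = 0.742469
Weight by the priors:
  π_I·p_I = 0.14 × 0.753639 = 0.10551
  π_II·p_II = 0.86 × 0.742469 = 0.638523
Denominator: 0.10551 + 0.638523 = 0.744032
P(Population I | data) = 0.10551 / 0.744032 ≈ 0.1418

0.1418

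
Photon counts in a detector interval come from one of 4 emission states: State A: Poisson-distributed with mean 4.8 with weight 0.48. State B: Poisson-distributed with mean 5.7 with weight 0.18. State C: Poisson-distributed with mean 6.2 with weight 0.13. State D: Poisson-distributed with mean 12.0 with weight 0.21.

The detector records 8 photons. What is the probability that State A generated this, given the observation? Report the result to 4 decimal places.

By Bayes' theorem, P(k | x) = P(Z=k) f_k(x) / Σ_j P(Z=j) f_j(x).
Component likelihoods at x = 8 photons:
  f_A = e^(−4.8)·4.8^8/8! = 0.057517
  f_B = e^(−5.7)·5.7^8/8! = 0.0924698
  f_C = e^(−6.2)·6.2^8/8! = 0.109897
  f_D = e^(−12.0)·12.0^8/8! = 0.0655233
Unnormalised posteriors:
  P(Z=A)·f_A = 0.48 × 0.057517 = 0.0276081
  P(Z=B)·f_B = 0.18 × 0.0924698 = 0.0166446
  P(Z=C)·f_C = 0.13 × 0.109897 = 0.0142867
  P(Z=D)·f_D = 0.21 × 0.0655233 = 0.0137599
Normaliser: 0.0276081 + 0.0166446 + 0.0142867 + 0.0137599 = 0.0722992
P(State A | 8 photons) ≈ 0.3819

0.3819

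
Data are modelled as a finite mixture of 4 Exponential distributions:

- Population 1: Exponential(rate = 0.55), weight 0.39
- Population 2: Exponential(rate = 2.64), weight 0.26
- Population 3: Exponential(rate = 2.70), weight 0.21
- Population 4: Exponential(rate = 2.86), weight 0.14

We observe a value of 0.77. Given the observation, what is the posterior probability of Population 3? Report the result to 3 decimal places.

Apply Bayes' rule: the posterior for each component is proportional to its prior times its likelihood at x.
Evaluate each component's likelihood at the observed value:
  L_1 = 0.55·e^(−0.55·0.77) = 0.55·e^(−0.4235) = 0.360113
  L_2 = 2.64·e^(−2.64·0.77) = 2.64·e^(−2.0328) = 0.345756
  L_3 = 2.70·e^(−2.70·0.77) = 2.70·e^(−2.0790) = 0.337649
  L_4 = 2.86·e^(−2.86·0.77) = 2.86·e^(−2.2022) = 0.316201
Multiply by the mixture weights:
  w_1·L_1 = 0.39 × 0.360113 = 0.140444
  w_2·L_2 = 0.26 × 0.345756 = 0.0898966
  w_3·L_3 = 0.21 × 0.337649 = 0.0709063
  w_4·L_4 = 0.14 × 0.316201 = 0.0442681
Sum: 0.140444 + 0.0898966 + 0.0709063 + 0.0442681 = 0.345515
P(Population 3 | 0.77) = 0.0709063 / 0.345515 ≈ 0.205

0.205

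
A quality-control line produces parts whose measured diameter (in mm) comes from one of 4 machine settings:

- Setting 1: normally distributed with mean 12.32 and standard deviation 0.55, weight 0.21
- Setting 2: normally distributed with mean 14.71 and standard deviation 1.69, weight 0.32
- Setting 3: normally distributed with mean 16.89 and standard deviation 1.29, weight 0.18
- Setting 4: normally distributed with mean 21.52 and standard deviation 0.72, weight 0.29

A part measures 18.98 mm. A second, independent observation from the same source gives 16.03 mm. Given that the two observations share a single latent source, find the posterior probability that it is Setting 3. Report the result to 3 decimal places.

Posterior ∝ prior × likelihood, so P(k | x) ∝ P(Z=k) f_k(x); normalise over all components.
Since both observations come from the same component, the likelihood for component k is f_k(x₁)·f_k(x₂).
  L_1 = [1.04768e-32] × [9.55205e-11] = 1.00075e-42
  L_2 = [0.00970039] × [0.174] = 0.00168787
  L_3 = [0.0832396] × [0.247634] = 0.020613
  L_4 = [0.00109934] × [1.31372e-13] = 1.44422e-16
Multiply by the mixture weights:
  P(Z=1)·L_1 = 0.21 × 1.00075e-42 = 2.10158e-43
  P(Z=2)·L_2 = 0.32 × 0.00168787 = 0.000540118
  P(Z=3)·L_3 = 0.18 × 0.020613 = 0.00371033
  P(Z=4)·L_4 = 0.29 × 1.44422e-16 = 4.18825e-17
Evidence: 2.10158e-43 + 0.000540118 + 0.00371033 + 4.18825e-17 = 0.00425045
Responsibility of Setting 3: 0.00371033 / 0.00425045 ≈ 0.873

0.873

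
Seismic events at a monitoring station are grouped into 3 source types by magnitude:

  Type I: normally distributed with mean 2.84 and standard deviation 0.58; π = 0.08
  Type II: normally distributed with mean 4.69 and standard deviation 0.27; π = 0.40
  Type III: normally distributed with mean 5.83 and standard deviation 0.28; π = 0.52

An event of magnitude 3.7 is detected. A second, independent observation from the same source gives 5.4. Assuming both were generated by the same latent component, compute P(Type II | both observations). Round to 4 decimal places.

0.9781

By Bayes' theorem, P(k | x) = w_k f_k(x) / Σ_j w_j f_j(x).
Since both observations come from the same component, the likelihood for component k is f_k(x₁)·f_k(x₂).
  p_I = [(1/(0.58·√(2π)))·exp(−(3.7−2.84)²/(2·0.58²)) = 0.687832·exp(-1.09929) = 0.229123] × [4.04681e-05] = 9.27216e-06
  p_II = [(1/(0.27·√(2π)))·exp(−(3.7−4.69)²/(2·0.27²)) = 1.477564·exp(-6.72222) = 0.00177878] × [0.0465568] = 8.28144e-05
  p_III = [(1/(0.28·√(2π)))·exp(−(3.7−5.83)²/(2·0.28²)) = 1.424794·exp(-28.93431) = 3.87026e-13] × [0.438155] = 1.69578e-13
Prior × likelihood for each component:
  w_I·p_I = 0.08 × 9.27216e-06 = 7.41773e-07
  w_II·p_II = 0.40 × 8.28144e-05 = 3.31258e-05
  w_III·p_III = 0.52 × 1.69578e-13 = 8.81803e-14
Normaliser: 7.41773e-07 + 3.31258e-05 + 8.81803e-14 = 3.38675e-05
P(Type II | data) = 3.31258e-05 / 3.38675e-05 ≈ 0.9781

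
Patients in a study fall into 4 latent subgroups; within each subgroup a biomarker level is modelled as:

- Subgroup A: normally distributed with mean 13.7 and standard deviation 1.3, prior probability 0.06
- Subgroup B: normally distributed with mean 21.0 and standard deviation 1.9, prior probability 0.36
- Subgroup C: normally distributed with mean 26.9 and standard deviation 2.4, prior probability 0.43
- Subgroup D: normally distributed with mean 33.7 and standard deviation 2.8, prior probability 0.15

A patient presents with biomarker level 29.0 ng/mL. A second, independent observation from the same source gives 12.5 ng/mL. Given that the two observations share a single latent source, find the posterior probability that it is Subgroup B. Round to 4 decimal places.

0.4505

By Bayes' theorem, P(k | x) = π_k f_k(x) / Σ_j π_j f_j(x).
Since both observations come from the same component, the likelihood for component k is f_k(x₁)·f_k(x₂).
  p_A = [2.56367e-31] × [0.20042] = 5.13811e-32
  p_B = [2.96794e-05] × [9.46682e-06] = 2.80969e-10
  p_C = [0.113356] × [2.53162e-09] = 2.86975e-10
  p_D = [0.0348271] × [5.07521e-14] = 1.76755e-15
Unnormalised posteriors:
  π_A·p_A = 0.06 × 5.13811e-32 = 3.08287e-33
  π_B·p_B = 0.36 × 2.80969e-10 = 1.01149e-10
  π_C·p_C = 0.43 × 2.86975e-10 = 1.23399e-10
  π_D·p_D = 0.15 × 1.76755e-15 = 2.65132e-16
Sum: 3.08287e-33 + 1.01149e-10 + 1.23399e-10 + 2.65132e-16 = 2.24548e-10
P(Subgroup B | x) = 1.01149e-10 / 2.24548e-10 ≈ 0.4505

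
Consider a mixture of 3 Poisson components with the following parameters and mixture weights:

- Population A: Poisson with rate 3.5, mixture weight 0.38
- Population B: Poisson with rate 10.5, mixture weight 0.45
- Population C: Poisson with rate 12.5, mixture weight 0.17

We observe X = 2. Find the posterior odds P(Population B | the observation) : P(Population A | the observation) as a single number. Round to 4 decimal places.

The posterior odds equal the prior odds times the likelihood ratio: (π_i/π_j)·(f_i(x)/f_j(x)).
Component likelihoods at x = 2:
  f_A = e^(−3.5)·3.5^2/2! = 0.184959
  f_B = e^(−10.5)·10.5^2/2! = 0.00151795
  f_C = e^(−12.5)·12.5^2/2! = 0.000291145
Posterior odds = (π_B·f_B) / (π_A·f_A) = (0.45·0.00151795) / (0.38·0.184959) = 0.000683076 / 0.0702844 ≈ 0.0097

0.0097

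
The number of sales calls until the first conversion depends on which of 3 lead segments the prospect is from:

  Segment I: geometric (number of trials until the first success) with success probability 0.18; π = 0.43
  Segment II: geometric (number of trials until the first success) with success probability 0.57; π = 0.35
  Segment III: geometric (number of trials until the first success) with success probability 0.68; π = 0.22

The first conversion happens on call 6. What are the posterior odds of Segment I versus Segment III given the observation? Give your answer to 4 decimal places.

Since P(k|x) ∝ P(Z=k) f_k(x), the posterior odds are P(Z=i) f_i(x) / (P(Z=j) f_j(x)).
Geometric probabilities:
  p_I = 0.18·(1−0.18)^5 = 0.18·0.37074 = 0.0667332
  p_II = 0.57·(1−0.57)^5 = 0.57·0.0147008 = 0.00837948
  p_III = 0.68·(1−0.68)^5 = 0.68·0.00335544 = 0.0022817
0.0286953 / 0.000501974 ≈ 57.1648

57.1648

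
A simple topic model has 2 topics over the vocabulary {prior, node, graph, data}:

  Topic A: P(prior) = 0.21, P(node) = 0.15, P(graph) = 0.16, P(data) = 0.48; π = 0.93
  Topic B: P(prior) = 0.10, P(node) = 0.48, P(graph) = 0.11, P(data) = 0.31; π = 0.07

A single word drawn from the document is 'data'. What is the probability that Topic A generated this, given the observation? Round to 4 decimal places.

0.9536

Posterior ∝ prior × likelihood, so P(k | x) ∝ π_k f_k(x); normalise over all components.
Categorical probabilities:
  f_A = 0.48
  f_B = 0.31
Multiply by the mixture weights:
  π_A·f_A = 0.93 × 0.48 = 0.4464
  π_B·f_B = 0.07 × 0.31 = 0.0217
Sum: 0.4464 + 0.0217 = 0.4681
P(Topic A | data) ≈ 0.9536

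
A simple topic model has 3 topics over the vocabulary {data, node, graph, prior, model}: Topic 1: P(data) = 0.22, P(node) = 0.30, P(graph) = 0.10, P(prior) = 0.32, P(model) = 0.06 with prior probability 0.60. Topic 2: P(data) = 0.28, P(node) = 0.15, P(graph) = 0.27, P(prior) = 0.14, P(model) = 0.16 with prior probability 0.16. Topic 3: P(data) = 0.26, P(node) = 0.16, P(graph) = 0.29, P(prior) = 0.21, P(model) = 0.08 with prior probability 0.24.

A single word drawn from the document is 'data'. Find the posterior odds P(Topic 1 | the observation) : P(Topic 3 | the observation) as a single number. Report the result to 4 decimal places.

2.1154

The posterior odds equal the prior odds times the likelihood ratio: (π_i/π_j)·(f_i(x)/f_j(x)).
Categorical probabilities:
  f_1 = 0.22
  f_2 = 0.28
  f_3 = 0.26
Posterior odds = (π_1·f_1) / (π_3·f_3) = (0.60·0.22) / (0.24·0.26) = 0.132 / 0.0624 ≈ 2.1154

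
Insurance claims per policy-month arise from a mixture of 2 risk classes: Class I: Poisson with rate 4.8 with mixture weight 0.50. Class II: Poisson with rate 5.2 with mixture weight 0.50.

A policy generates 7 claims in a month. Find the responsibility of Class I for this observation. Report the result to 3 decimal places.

0.460

P(component k | x) = π_k·f_k(x) / marginal(x), where marginal(x) = Σ_j π_j·f_j(x).
Component likelihoods at x = 7 claims:
  p_I = e^(−4.8)·4.8^7/7! = 0.0958616
  p_II = e^(−5.2)·5.2^7/7! = 0.112528
Prior × likelihood for each component:
  π_I·p_I = 0.50 × 0.0958616 = 0.0479308
  π_II·p_II = 0.50 × 0.112528 = 0.0562641
Evidence: 0.0479308 + 0.0562641 = 0.104195
Responsibility of Class I: 0.0479308 / 0.104195 ≈ 0.460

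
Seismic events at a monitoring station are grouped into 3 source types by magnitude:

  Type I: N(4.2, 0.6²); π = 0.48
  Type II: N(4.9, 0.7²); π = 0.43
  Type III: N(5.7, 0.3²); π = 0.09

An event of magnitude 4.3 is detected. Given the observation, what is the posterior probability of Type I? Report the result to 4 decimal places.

0.6497

The responsibility of component k is π_k f_k(x) divided by Σ_j π_j f_j(x).
Normal densities:
  p_I = 0.655733
  p_II = 0.394707
  p_III = 2.48202e-05
Unnormalised posteriors:
  π_I·p_I = 0.48 × 0.655733 = 0.314752
  π_II·p_II = 0.43 × 0.394707 = 0.169724
  π_III·p_III = 0.09 × 2.48202e-05 = 2.23381e-06
Normaliser: 0.314752 + 0.169724 + 2.23381e-06 = 0.484478
P(Type I | data) = 0.314752 / 0.484478 ≈ 0.6497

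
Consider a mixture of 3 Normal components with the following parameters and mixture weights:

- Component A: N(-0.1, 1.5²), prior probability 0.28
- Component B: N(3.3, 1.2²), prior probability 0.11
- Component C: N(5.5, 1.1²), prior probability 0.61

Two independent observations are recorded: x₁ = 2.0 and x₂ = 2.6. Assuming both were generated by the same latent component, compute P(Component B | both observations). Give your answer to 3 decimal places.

By Bayes' theorem, P(k | x) = w_k f_k(x) / Σ_j w_j f_j(x).
Since both observations come from the same component, the likelihood for component k is f_k(x₁)·f_k(x₂).
  f_A = [0.0998183] × [0.0526334] = 0.00525378
  f_B = [0.184877] × [0.280439] = 0.0518467
  f_C = [0.00229681] × [0.0112268] = 2.57858e-05
Multiply by the mixture weights:
  w_A·f_A = 0.28 × 0.00525378 = 0.00147106
  w_B·f_B = 0.11 × 0.0518467 = 0.00570313
  w_C·f_C = 0.61 × 2.57858e-05 = 1.57293e-05
Marginal: 0.00147106 + 0.00570313 + 1.57293e-05 = 0.00718992
Responsibility of Component B: 0.00570313 / 0.00718992 ≈ 0.793

0.793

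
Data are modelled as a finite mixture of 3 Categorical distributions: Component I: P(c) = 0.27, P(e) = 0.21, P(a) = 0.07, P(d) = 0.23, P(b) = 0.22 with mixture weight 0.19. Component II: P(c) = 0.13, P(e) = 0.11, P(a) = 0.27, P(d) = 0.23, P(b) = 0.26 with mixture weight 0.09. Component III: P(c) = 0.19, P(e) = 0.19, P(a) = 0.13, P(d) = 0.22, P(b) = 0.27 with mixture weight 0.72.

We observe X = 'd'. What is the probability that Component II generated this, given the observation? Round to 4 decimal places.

0.0929

The responsibility of component k is P(Z=k) f_k(x) divided by Σ_j P(Z=j) f_j(x).
Categorical probabilities:
  L_I = 0.23
  L_II = 0.23
  L_III = 0.22
Prior × likelihood for each component:
  P(Z=I)·L_I = 0.19 × 0.23 = 0.0437
  P(Z=II)·L_II = 0.09 × 0.23 = 0.0207
  P(Z=III)·L_III = 0.72 × 0.22 = 0.1584
Sum: 0.0437 + 0.0207 + 0.1584 = 0.2228
So the posterior for Component II is 0.0207 / 0.2228 ≈ 0.0929.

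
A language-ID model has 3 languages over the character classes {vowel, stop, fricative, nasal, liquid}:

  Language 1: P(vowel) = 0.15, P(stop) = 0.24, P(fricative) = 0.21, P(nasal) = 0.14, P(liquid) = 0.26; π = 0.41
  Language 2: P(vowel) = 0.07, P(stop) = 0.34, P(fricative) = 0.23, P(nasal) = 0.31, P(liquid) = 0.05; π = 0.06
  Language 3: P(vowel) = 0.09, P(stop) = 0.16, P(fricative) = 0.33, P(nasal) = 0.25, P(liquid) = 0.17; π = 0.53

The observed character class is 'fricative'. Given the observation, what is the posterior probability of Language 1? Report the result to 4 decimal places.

0.3133

P(component k | x) = P(Z=k)·f_k(x) / marginal(x), where marginal(x) = Σ_j P(Z=j)·f_j(x).
Component likelihoods at x = 'fricative':
  L_1 = 0.21
  L_2 = 0.23
  L_3 = 0.33
Prior × likelihood for each component:
  P(Z=1)·L_1 = 0.41 × 0.21 = 0.0861
  P(Z=2)·L_2 = 0.06 × 0.23 = 0.0138
  P(Z=3)·L_3 = 0.53 × 0.33 = 0.1749
Sum: 0.0861 + 0.0138 + 0.1749 = 0.2748
P(Language 1 | 'fricative') = 0.0861 / 0.2748 ≈ 0.3133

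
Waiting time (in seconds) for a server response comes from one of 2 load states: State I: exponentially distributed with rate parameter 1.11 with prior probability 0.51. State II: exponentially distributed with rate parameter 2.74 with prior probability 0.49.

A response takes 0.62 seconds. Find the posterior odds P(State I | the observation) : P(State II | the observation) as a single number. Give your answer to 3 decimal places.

The posterior odds equal the prior odds times the likelihood ratio: (P(Z=i)/P(Z=j))·(f_i(x)/f_j(x)).
Evaluate each component's likelihood at the observed value:
  L_I = 0.557752
  L_II = 0.501154
Posterior odds = (P(Z=I)·L_I) / (P(Z=II)·L_II) = (0.51·0.557752) / (0.49·0.501154) = 0.284454 / 0.245565 ≈ 1.158

1.158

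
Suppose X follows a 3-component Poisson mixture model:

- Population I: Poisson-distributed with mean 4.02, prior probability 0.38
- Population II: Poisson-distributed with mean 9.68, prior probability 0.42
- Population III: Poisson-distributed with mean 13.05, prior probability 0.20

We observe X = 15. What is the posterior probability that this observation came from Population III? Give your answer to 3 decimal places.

0.591

Apply Bayes' rule: the posterior for each component is proportional to its prior times its likelihood at x.
Evaluate each component's likelihood at the observed value:
  p_I = e^(−4.02)·4.02^15/15! = 1.58865e-05
  p_II = e^(−9.68)·9.68^15/15! = 0.0293535
  p_III = e^(−13.05)·13.05^15/15! = 0.0891487
Weight by the priors:
  π_I·p_I = 0.38 × 1.58865e-05 = 6.03686e-06
  π_II·p_II = 0.42 × 0.0293535 = 0.0123285
  π_III·p_III = 0.20 × 0.0891487 = 0.0178297
Marginal: 6.03686e-06 + 0.0123285 + 0.0178297 = 0.0301643
So the posterior for Population III is 0.0178297 / 0.0301643 ≈ 0.591.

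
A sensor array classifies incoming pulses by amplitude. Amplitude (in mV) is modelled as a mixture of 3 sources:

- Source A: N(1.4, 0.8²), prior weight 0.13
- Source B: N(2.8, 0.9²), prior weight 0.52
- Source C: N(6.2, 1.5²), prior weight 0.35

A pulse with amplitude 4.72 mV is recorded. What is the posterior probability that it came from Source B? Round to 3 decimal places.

Posterior ∝ prior × likelihood, so P(k | x) ∝ π_k f_k(x); normalise over all components.
Evaluate each component's likelihood at the observed value:
  p_A = (1/(0.8·√(2π)))·exp(−(4.72−1.4)²/(2·0.8²)) = 0.498678·exp(-8.61125) = 9.07824e-05
  p_B = (1/(0.9·√(2π)))·exp(−(4.72−2.8)²/(2·0.9²)) = 0.443269·exp(-2.27556) = 0.0455414
  p_C = (1/(1.5·√(2π)))·exp(−(4.72−6.2)²/(2·1.5²)) = 0.265962·exp(-0.48676) = 0.163465
Unnormalised posteriors:
  π_A·p_A = 0.13 × 9.07824e-05 = 1.18017e-05
  π_B·p_B = 0.52 × 0.0455414 = 0.0236815
  π_C·p_C = 0.35 × 0.163465 = 0.0572126
Marginal: 1.18017e-05 + 0.0236815 + 0.0572126 = 0.0809059
P(Source B | data) = 0.0236815 / 0.0809059 ≈ 0.293

0.293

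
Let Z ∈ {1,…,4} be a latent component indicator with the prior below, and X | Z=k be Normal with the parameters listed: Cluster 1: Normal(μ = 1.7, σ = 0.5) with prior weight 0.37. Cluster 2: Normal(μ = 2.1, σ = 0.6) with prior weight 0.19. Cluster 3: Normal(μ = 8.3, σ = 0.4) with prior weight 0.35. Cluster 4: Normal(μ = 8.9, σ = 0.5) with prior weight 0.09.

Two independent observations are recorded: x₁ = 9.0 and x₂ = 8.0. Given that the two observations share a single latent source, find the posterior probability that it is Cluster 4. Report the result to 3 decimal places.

0.164

Posterior ∝ prior × likelihood, so P(k | x) ∝ π_k f_k(x); normalise over all components.
Since both observations come from the same component, the likelihood for component k is f_k(x₁)·f_k(x₂).
  L_1 = [(1/(0.5·√(2π)))·exp(−(9.0−1.7)²/(2·0.5²)) = 0.797885·exp(-106.58000) = 4.1194e-47] × [2.67697e-35] = 1.10275e-81
  L_2 = [(1/(0.6·√(2π)))·exp(−(9.0−2.1)²/(2·0.6²)) = 0.664904·exp(-66.12500) = 1.27361e-29] × [6.69618e-22] = 8.52831e-51
  L_3 = [(1/(0.4·√(2π)))·exp(−(9.0−8.3)²/(2·0.4²)) = 0.997356·exp(-1.53125) = 0.215693] × [0.752844] = 0.162383
  L_4 = [(1/(0.5·√(2π)))·exp(−(9.0−8.9)²/(2·0.5²)) = 0.797885·exp(-0.02000) = 0.782085] × [0.1579] = 0.123492
Prior × likelihood for each component:
  π_1·L_1 = 0.37 × 1.10275e-81 = 4.08019e-82
  π_2·L_2 = 0.19 × 8.52831e-51 = 1.62038e-51
  π_3·L_3 = 0.35 × 0.162383 = 0.0568342
  π_4·L_4 = 0.09 × 0.123492 = 0.0111142
Normaliser: 4.08019e-82 + 1.62038e-51 + 0.0568342 + 0.0111142 = 0.0679484
P(Cluster 4 | x) = 0.0111142 / 0.0679484 ≈ 0.164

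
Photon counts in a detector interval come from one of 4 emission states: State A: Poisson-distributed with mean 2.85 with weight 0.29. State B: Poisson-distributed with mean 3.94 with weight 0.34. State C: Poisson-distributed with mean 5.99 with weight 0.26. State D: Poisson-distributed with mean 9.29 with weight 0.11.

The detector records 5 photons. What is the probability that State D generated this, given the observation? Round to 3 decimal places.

The responsibility of component k is w_k f_k(x) divided by Σ_j w_j f_j(x).
Evaluate each component's likelihood at the observed value:
  L_A = 0.0906366
  L_B = 0.153879
  L_C = 0.16089
  L_D = 0.0532478
Multiply by the mixture weights:
  w_A·L_A = 0.29 × 0.0906366 = 0.0262846
  w_B·L_B = 0.34 × 0.153879 = 0.0523189
  w_C·L_C = 0.26 × 0.16089 = 0.0418314
  w_D·L_D = 0.11 × 0.0532478 = 0.00585726
Marginal: 0.0262846 + 0.0523189 + 0.0418314 + 0.00585726 = 0.126292
P(State D | 5 photons) ≈ 0.046

0.046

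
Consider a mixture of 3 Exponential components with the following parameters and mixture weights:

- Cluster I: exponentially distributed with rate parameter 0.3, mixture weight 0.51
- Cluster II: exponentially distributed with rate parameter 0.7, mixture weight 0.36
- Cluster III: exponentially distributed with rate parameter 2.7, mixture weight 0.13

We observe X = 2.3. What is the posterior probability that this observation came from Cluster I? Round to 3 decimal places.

P(component k | x) = π_k·f_k(x) / marginal(x), where marginal(x) = Σ_j π_j·f_j(x).
Component likelihoods at x = 2.3:
  f_I = 0.3·e^(−0.3·2.3) = 0.3·e^(−0.6900) = 0.150473
  f_II = 0.7·e^(−0.7·2.3) = 0.7·e^(−1.6100) = 0.139921
  f_III = 2.7·e^(−2.7·2.3) = 2.7·e^(−6.2100) = 0.00542494
Prior × likelihood for each component:
  π_I·f_I = 0.51 × 0.150473 = 0.0767411
  π_II·f_II = 0.36 × 0.139921 = 0.0503717
  π_III·f_III = 0.13 × 0.00542494 = 0.000705242
Marginal: 0.0767411 + 0.0503717 + 0.000705242 = 0.127818
P(Cluster I | the observation) = 0.0767411 / 0.127818 ≈ 0.600

0.600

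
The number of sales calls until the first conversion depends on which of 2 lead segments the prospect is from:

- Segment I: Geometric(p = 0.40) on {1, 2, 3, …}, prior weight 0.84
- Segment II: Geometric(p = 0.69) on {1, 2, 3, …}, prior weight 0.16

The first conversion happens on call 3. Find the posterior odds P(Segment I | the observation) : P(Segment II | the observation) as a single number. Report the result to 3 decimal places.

Only the two components matter; the odds are (P(Z=i) f_i(x)) / (P(Z=j) f_j(x)).
Geometric probabilities:
  L_I = 0.144
  L_II = 0.066309
0.12096 / 0.0106094 ≈ 11.401

11.401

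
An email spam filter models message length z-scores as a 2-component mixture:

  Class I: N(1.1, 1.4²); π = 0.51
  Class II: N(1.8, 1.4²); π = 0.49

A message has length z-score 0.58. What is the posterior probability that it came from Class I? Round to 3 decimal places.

Apply Bayes' rule: the posterior for each component is proportional to its prior times its likelihood at x.
Evaluate each component's likelihood at the observed value:
  p_I = (1/(1.4·√(2π)))·exp(−(0.58−1.1)²/(2·1.4²)) = 0.284959·exp(-0.06898) = 0.265965
  p_II = (1/(1.4·√(2π)))·exp(−(0.58−1.8)²/(2·1.4²)) = 0.284959·exp(-0.37969) = 0.194932
Unnormalised posteriors:
  w_I·p_I = 0.51 × 0.265965 = 0.135642
  w_II·p_II = 0.49 × 0.194932 = 0.0955167
Denominator: 0.135642 + 0.0955167 = 0.231159
P(Class I | data) = 0.135642 / 0.231159 ≈ 0.587

0.587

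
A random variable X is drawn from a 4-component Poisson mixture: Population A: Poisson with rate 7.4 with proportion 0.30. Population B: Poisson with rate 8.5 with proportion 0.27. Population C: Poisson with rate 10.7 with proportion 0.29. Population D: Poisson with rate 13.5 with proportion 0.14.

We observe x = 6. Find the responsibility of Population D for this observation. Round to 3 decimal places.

0.019

By Bayes' theorem, P(k | x) = π_k f_k(x) / Σ_j π_j f_j(x).
Evaluate each component's likelihood at the observed value:
  f_A = 0.139405
  f_B = 0.106581
  f_C = 0.0469915
  f_D = 0.0115264
Weight by the priors:
  π_A·f_A = 0.30 × 0.139405 = 0.0418215
  π_B·f_B = 0.27 × 0.106581 = 0.0287767
  π_C·f_C = 0.29 × 0.0469915 = 0.0136275
  π_D·f_D = 0.14 × 0.0115264 = 0.0016137
Sum: 0.0418215 + 0.0287767 + 0.0136275 + 0.0016137 = 0.0858395
Responsibility of Population D: 0.0016137 / 0.0858395 ≈ 0.019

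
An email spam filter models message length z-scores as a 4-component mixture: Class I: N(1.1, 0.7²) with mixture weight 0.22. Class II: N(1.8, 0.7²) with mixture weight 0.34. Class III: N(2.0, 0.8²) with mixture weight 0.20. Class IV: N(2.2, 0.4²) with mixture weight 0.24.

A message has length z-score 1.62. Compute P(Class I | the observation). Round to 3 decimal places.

0.209

By Bayes' theorem, P(k | x) = P(Z=k) f_k(x) / Σ_j P(Z=j) f_j(x).
Evaluate each component's likelihood at the observed value:
  p_I = (1/(0.7·√(2π)))·exp(−(1.62−1.1)²/(2·0.7²)) = 0.569918·exp(-0.27592) = 0.432496
  p_II = (1/(0.7·√(2π)))·exp(−(1.62−1.8)²/(2·0.7²)) = 0.569918·exp(-0.03306) = 0.551383
  p_III = (1/(0.8·√(2π)))·exp(−(1.62−2.0)²/(2·0.8²)) = 0.498678·exp(-0.11281) = 0.445478
  p_IV = (1/(0.4·√(2π)))·exp(−(1.62−2.2)²/(2·0.4²)) = 0.997356·exp(-1.05125) = 0.348576
Prior × likelihood for each component:
  P(Z=I)·p_I = 0.22 × 0.432496 = 0.0951491
  P(Z=II)·p_II = 0.34 × 0.551383 = 0.18747
  P(Z=III)·p_III = 0.20 × 0.445478 = 0.0890956
  P(Z=IV)·p_IV = 0.24 × 0.348576 = 0.0836583
Normaliser: 0.0951491 + 0.18747 + 0.0890956 + 0.0836583 = 0.455373
P(Class I | data) = 0.0951491 / 0.455373 ≈ 0.209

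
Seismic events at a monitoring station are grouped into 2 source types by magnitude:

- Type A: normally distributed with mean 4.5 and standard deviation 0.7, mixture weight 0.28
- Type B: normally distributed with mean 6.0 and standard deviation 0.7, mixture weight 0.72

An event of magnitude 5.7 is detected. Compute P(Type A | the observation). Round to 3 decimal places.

0.089

P(component k | x) = w_k·f_k(x) / marginal(x), where marginal(x) = Σ_j w_j·f_j(x).
Normal densities:
  f_A = (1/(0.7·√(2π)))·exp(−(5.7−4.5)²/(2·0.7²)) = 0.569918·exp(-1.46939) = 0.131119
  f_B = (1/(0.7·√(2π)))·exp(−(5.7−6.0)²/(2·0.7²)) = 0.569918·exp(-0.09184) = 0.51991
Multiply by the mixture weights:
  w_A·f_A = 0.28 × 0.131119 = 0.0367133
  w_B·f_B = 0.72 × 0.51991 = 0.374335
Normaliser: 0.0367133 + 0.374335 = 0.411048
Responsibility of Type A: 0.0367133 / 0.411048 ≈ 0.089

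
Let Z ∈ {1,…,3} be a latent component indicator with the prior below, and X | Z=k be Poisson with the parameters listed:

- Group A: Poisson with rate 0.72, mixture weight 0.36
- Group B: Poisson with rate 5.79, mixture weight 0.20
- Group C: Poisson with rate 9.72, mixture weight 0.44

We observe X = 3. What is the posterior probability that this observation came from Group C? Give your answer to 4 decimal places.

0.1165

P(component k | x) = P(Z=k)·f_k(x) / marginal(x), where marginal(x) = Σ_j P(Z=j)·f_j(x).
Evaluate each component's likelihood at the observed value:
  p_A = 0.0302799
  p_B = 0.098928
  p_C = 0.00919401
Weight by the priors:
  P(Z=A)·p_A = 0.36 × 0.0302799 = 0.0109008
  P(Z=B)·p_B = 0.20 × 0.098928 = 0.0197856
  P(Z=C)·p_C = 0.44 × 0.00919401 = 0.00404537
Sum: 0.0109008 + 0.0197856 + 0.00404537 = 0.0347317
P(Group C | x) = 0.00404537 / 0.0347317 ≈ 0.1165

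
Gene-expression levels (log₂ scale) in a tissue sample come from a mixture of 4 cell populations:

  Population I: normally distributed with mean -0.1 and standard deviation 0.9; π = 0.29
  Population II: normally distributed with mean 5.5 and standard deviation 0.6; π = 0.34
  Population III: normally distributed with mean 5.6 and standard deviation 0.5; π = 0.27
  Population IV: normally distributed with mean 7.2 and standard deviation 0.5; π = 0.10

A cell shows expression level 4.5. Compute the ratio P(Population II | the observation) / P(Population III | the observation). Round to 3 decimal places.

Only the two components matter; the odds are (π_i f_i(x)) / (π_j f_j(x)).
Evaluate each component's likelihood at the observed value:
  p_I = (1/(0.9·√(2π)))·exp(−(4.5−-0.1)²/(2·0.9²)) = 0.443269·exp(-13.06173) = 9.41957e-07
  p_II = (1/(0.6·√(2π)))·exp(−(4.5−5.5)²/(2·0.6²)) = 0.664904·exp(-1.38889) = 0.165795
  p_III = (1/(0.5·√(2π)))·exp(−(4.5−5.6)²/(2·0.5²)) = 0.797885·exp(-2.42000) = 0.0709492
  p_IV = (1/(0.5·√(2π)))·exp(−(4.5−7.2)²/(2·0.5²)) = 0.797885·exp(-14.58000) = 3.71472e-07
Posterior odds = (π_II·p_II) / (π_III·p_III) = (0.34·0.165795) / (0.27·0.0709492) = 0.0563704 / 0.0191563 ≈ 2.943

2.943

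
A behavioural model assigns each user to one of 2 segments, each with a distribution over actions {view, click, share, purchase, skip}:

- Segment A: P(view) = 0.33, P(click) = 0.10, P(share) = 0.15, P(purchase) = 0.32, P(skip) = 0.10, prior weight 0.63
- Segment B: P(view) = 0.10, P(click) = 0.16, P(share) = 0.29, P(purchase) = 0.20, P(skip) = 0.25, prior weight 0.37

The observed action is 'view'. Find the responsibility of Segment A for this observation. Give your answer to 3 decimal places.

0.849

Apply Bayes' rule: the posterior for each component is proportional to its prior times its likelihood at x.
Categorical probabilities:
  p_A = 0.33
  p_B = 0.1
Weight by the priors:
  π_A·p_A = 0.63 × 0.33 = 0.2079
  π_B·p_B = 0.37 × 0.1 = 0.037
Sum: 0.2079 + 0.037 = 0.2449
Responsibility of Segment A: 0.2079 / 0.2449 ≈ 0.849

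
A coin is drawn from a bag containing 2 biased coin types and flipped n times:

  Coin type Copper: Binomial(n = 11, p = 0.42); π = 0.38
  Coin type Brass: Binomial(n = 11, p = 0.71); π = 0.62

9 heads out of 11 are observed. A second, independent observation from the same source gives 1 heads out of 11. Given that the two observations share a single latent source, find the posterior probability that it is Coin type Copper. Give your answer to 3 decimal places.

0.929

Posterior ∝ prior × likelihood, so P(k | x) ∝ P(Z=k) f_k(x); normalise over all components.
Since both observations come from the same component, the likelihood for component k is f_k(x₁)·f_k(x₂).
  L_Copper = [C(11,9)·0.42^9·0.58^2 = 55·0.000406671·0.3364 = 0.00752423] × [0.0199032] = 0.000149756
  L_Brass = [C(11,9)·0.71^9·0.29^2 = 55·0.0458485·0.0841 = 0.212072] × [3.28572e-05] = 6.96811e-06
Prior × likelihood for each component:
  P(Z=Copper)·L_Copper = 0.38 × 0.000149756 = 5.69073e-05
  P(Z=Brass)·L_Brass = 0.62 × 6.96811e-06 = 4.32023e-06
Normaliser: 5.69073e-05 + 4.32023e-06 = 6.12275e-05
Responsibility of Coin type Copper: 5.69073e-05 / 6.12275e-05 ≈ 0.929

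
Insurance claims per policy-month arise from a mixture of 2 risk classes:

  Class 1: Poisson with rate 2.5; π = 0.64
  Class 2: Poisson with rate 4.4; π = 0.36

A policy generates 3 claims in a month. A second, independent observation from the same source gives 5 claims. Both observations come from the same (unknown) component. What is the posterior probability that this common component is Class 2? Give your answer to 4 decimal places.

0.5367

P(component k | x) = π_k·f_k(x) / marginal(x), where marginal(x) = Σ_j π_j·f_j(x).
Since both observations come from the same component, the likelihood for component k is f_k(x₁)·f_k(x₂).
  p_1 = [e^(−2.5)·2.5^3/3! = 0.213763] × [0.0668009] = 0.0142796
  p_2 = [e^(−4.4)·4.4^3/3! = 0.174305] × [0.168728] = 0.0294102
Multiply by the mixture weights:
  π_1·p_1 = 0.64 × 0.0142796 = 0.00913893
  π_2·p_2 = 0.36 × 0.0294102 = 0.0105877
Sum: 0.00913893 + 0.0105877 = 0.0197266
P(Class 2 | x₁,x₂) ≈ 0.5367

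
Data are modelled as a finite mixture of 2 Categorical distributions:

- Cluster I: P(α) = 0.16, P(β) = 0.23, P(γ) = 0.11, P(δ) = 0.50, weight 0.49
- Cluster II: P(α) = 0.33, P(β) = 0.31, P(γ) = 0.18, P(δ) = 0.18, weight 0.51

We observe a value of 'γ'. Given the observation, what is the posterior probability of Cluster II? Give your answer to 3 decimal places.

0.630

Apply Bayes' rule: the posterior for each component is proportional to its prior times its likelihood at x.
Component likelihoods at x = 'γ':
  f_I = 0.11
  f_II = 0.18
Multiply by the mixture weights:
  π_I·f_I = 0.49 × 0.11 = 0.0539
  π_II·f_II = 0.51 × 0.18 = 0.0918
Denominator: 0.0539 + 0.0918 = 0.1457
P(Cluster II | data) = 0.0918 / 0.1457 ≈ 0.630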